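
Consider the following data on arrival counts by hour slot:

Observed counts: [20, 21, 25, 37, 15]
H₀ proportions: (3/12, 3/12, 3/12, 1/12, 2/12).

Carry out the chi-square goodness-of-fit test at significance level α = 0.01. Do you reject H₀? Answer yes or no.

reject H₀: yes

n = 118; E_i = n·p_i = [29.50, 29.50, 29.50, 9.83, 19.67]
χ² = (20−29.50)²/29.50 + (21−29.50)²/29.50 + (25−29.50)²/29.50 + (37−9.83)²/9.83 + (15−19.67)²/19.67 = 82.3559
df = 4
p-value (upper-tail) = 0.00000
At α=0.01: p < α → reject H₀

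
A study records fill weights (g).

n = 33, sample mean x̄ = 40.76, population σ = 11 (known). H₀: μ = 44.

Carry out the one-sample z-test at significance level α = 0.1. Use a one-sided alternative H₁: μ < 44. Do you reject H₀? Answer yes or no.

SE = σ/√n = 11/√33 = 1.9149
z = (x̄−μ₀)/SE = (40.76−44)/1.9149 = -1.6920
p-value (one-sided, H₁ less) = 0.04532
At α=0.1: p < α → reject H₀

reject H₀: yes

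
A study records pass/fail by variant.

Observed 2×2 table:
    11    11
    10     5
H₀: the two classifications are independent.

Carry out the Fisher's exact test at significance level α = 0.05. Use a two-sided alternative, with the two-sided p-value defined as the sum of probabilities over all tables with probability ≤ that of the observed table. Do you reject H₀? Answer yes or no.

reject H₀: no

Margins: r₁=22, r₂=15, c₁=21, c₂=16, n=37
p_obs = C(22,11)·C(15,10)/C(37,21); sum pmf over tables with pmf ≤ p_obs
p-value (two-sided) = 0.50004
At α=0.05: p ≥ α → fail to reject H₀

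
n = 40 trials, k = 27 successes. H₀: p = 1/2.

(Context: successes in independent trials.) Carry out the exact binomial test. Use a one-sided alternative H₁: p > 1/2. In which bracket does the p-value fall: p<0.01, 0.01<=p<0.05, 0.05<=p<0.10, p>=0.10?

p-value bracket: 0.01<=p<0.05

Exact binomial: n=40, k=27, p₀=1/2=0.5000
P(X≥27) from Σ C(n,i)·p₀^i·(1−p₀)^(n−i)
p-value (one-sided, H₁ greater) = 0.01924
→ bracket: 0.01<=p<0.05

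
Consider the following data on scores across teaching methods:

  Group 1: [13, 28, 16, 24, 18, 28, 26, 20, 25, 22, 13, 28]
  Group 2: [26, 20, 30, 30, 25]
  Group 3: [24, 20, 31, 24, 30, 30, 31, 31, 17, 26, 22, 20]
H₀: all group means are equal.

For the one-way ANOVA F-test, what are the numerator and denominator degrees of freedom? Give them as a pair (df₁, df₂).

k = 3 groups, N = 29 total
df = (k−1, N−k) = (3−1, 29−3) = (2, 26)

degrees of freedom = [2, 26]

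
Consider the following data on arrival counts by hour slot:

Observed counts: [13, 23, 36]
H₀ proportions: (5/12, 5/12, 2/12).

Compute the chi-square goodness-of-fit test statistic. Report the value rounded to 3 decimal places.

n = 72; E_i = n·p_i = [30.00, 30.00, 12.00]
χ² = (13−30.00)²/30.00 + (23−30.00)²/30.00 + (36−12.00)²/12.00 = 59.2667
df = 2

test statistic = 59.267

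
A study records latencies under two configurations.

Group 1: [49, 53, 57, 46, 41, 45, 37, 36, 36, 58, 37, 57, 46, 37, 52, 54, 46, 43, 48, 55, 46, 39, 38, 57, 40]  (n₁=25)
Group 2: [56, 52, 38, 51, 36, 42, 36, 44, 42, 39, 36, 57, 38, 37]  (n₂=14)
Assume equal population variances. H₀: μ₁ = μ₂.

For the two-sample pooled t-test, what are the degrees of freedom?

degrees of freedom = 37

df = n₁ + n₂ − 2 = 25 + 14 − 2 = 37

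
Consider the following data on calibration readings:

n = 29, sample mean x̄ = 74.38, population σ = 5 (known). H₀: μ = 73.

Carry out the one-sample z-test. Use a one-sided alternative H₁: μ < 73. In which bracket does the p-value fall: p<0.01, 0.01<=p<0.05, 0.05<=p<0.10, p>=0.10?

p-value bracket: p>=0.10

SE = σ/√n = 5/√29 = 0.9285
z = (x̄−μ₀)/SE = (74.38−73)/0.9285 = 1.4863
p-value (one-sided, H₁ less) = 0.93140
→ bracket: p>=0.10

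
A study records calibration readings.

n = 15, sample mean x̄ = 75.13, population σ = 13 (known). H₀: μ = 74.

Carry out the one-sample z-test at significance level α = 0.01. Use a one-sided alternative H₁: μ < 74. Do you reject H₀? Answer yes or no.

SE = σ/√n = 13/√15 = 3.3566
z = (x̄−μ₀)/SE = (75.13−74)/3.3566 = 0.3367
p-value (one-sided, H₁ less) = 0.63181
At α=0.01: p ≥ α → fail to reject H₀

reject H₀: no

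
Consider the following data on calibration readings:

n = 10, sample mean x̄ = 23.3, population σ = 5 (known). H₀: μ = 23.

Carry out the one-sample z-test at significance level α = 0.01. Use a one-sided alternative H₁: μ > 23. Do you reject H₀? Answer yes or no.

reject H₀: no

SE = σ/√n = 5/√10 = 1.5811
z = (x̄−μ₀)/SE = (23.3−23)/1.5811 = 0.1897
p-value (one-sided, H₁ greater) = 0.42476
At α=0.01: p ≥ α → fail to reject H₀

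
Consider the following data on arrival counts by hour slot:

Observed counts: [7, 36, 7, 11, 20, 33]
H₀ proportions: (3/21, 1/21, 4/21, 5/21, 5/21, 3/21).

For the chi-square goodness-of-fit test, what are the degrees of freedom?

df = k − 1 = 6 − 1 = 5

degrees of freedom = 5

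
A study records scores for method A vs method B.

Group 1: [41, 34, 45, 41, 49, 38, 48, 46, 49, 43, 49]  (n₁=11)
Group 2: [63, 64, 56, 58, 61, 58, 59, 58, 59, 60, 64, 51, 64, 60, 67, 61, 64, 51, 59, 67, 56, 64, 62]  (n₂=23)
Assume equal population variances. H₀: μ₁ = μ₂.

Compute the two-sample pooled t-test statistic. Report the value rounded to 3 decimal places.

x̄₁=43.909, s₁=5.009, n₁=11
x̄₂=60.261, s₂=4.266, n₂=23
s_p² = [10·5.009² + 22·4.266²]/32 = 20.3545
SE = √(s_p²·(1/11+1/23)) = 1.6539
t = (43.909−60.261)/1.6539 = -9.8868
df = 32

test statistic = -9.887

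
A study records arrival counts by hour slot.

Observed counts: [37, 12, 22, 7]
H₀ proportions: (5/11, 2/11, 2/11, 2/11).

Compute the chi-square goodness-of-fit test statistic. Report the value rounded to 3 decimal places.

test statistic = 8.350

n = 78; E_i = n·p_i = [35.45, 14.18, 14.18, 14.18]
χ² = (37−35.45)²/35.45 + (12−14.18)²/14.18 + (22−14.18)²/14.18 + (7−14.18)²/14.18 = 8.3500
df = 3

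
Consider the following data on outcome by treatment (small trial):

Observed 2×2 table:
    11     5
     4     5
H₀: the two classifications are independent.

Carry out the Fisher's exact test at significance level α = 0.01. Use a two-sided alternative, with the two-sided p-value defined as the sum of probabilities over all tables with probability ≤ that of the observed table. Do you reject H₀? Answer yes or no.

Margins: r₁=16, r₂=9, c₁=15, c₂=10, n=25
p_obs = C(16,11)·C(9,4)/C(25,15); sum pmf over tables with pmf ≤ p_obs
p-value (two-sided) = 0.39733
At α=0.01: p ≥ α → fail to reject H₀

reject H₀: no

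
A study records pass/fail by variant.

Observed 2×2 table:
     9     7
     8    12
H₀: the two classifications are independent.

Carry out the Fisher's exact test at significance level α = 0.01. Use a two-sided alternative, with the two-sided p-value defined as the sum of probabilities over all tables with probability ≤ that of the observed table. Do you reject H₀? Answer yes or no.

reject H₀: no

Margins: r₁=16, r₂=20, c₁=17, c₂=19, n=36
p_obs = C(16,9)·C(20,8)/C(36,17); sum pmf over tables with pmf ≤ p_obs
p-value (two-sided) = 0.50273
At α=0.01: p ≥ α → fail to reject H₀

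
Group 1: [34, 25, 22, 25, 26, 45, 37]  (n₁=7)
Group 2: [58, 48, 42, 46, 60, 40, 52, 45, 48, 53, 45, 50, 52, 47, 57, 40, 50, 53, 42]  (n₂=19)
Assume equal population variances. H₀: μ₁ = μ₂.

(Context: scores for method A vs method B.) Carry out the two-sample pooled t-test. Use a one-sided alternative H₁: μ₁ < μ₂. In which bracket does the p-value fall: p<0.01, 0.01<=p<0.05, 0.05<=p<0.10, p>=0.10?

x̄₁=30.571, s₁=8.344, n₁=7
x̄₂=48.842, s₂=5.890, n₂=19
s_p² = [6·8.344² + 18·5.890²]/24 = 43.4267
SE = √(s_p²·(1/7+1/19)) = 2.9137
t = (30.571−48.842)/2.9137 = -6.2707
df = 24
p-value (one-sided, H₁ less) = 0.00000
→ bracket: p<0.01

p-value bracket: p<0.01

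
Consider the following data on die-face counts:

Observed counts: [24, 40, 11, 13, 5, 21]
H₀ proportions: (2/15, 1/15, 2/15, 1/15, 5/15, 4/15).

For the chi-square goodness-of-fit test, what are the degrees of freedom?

degrees of freedom = 5

df = k − 1 = 6 − 1 = 5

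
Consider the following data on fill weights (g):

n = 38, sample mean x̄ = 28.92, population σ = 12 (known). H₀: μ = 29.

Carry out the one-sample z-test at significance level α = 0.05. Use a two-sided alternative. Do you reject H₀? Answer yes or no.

reject H₀: no

SE = σ/√n = 12/√38 = 1.9467
z = (x̄−μ₀)/SE = (28.92−29)/1.9467 = -0.0411
p-value (two-sided) = 0.96722
At α=0.05: p ≥ α → fail to reject H₀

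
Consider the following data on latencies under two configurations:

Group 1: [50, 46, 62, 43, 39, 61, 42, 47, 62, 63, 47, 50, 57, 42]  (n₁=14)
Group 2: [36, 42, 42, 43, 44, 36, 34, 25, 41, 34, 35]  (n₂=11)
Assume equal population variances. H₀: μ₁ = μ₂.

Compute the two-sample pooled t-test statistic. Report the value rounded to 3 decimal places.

x̄₁=50.786, s₁=8.550, n₁=14
x̄₂=37.455, s₂=5.628, n₂=11
s_p² = [13·8.550² + 10·5.628²]/23 = 55.0906
SE = √(s_p²·(1/14+1/11)) = 2.9905
t = (50.786−37.455)/2.9905 = 4.4578
df = 23

test statistic = 4.458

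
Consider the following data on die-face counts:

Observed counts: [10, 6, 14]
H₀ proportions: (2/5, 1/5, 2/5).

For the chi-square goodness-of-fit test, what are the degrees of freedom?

df = k − 1 = 3 − 1 = 2

degrees of freedom = 2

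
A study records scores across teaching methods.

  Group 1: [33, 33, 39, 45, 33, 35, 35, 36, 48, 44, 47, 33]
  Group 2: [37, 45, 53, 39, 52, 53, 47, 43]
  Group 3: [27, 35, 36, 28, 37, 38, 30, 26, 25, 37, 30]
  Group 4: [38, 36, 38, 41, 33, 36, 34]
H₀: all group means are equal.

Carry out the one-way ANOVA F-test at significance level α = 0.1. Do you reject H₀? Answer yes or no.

reject H₀: yes

Group means [38.42, 46.12, 31.73, 36.57], grand mean 37.763
SSB = Σnᵢ(x̄ᵢ−x̄)² = 975.181; SSW = ΣΣ(x−x̄ᵢ)² = 949.688
MSB = 975.181/3 = 325.0602; MSW = 949.688/34 = 27.9320
F = MSB/MSW = 11.6376
df = (3, 34)
p-value (upper-tail) = 0.00002
At α=0.1: p < α → reject H₀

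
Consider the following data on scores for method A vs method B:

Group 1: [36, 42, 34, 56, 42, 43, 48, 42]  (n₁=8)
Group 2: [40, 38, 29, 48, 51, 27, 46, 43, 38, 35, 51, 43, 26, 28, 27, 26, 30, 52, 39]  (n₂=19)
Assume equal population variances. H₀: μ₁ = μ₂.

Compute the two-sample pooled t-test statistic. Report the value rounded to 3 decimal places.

x̄₁=42.875, s₁=6.833, n₁=8
x̄₂=37.737, s₂=9.237, n₂=19
s_p² = [7·6.833² + 18·9.237²]/25 = 74.5024
SE = √(s_p²·(1/8+1/19)) = 3.6379
t = (42.875−37.737)/3.6379 = 1.4124
df = 25

test statistic = 1.412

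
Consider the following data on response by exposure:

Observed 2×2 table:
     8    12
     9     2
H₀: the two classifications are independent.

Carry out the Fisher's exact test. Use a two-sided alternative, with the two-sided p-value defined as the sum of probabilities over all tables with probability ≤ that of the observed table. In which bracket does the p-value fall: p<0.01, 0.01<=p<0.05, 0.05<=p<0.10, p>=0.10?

p-value bracket: 0.05<=p<0.10

Margins: r₁=20, r₂=11, c₁=17, c₂=14, n=31
p_obs = C(20,8)·C(11,9)/C(31,17); sum pmf over tables with pmf ≤ p_obs
p-value (two-sided) = 0.05703
→ bracket: 0.05<=p<0.10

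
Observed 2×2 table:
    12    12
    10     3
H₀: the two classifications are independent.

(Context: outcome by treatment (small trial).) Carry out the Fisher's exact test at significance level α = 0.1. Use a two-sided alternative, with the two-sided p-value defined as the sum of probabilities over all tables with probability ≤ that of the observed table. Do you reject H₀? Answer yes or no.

reject H₀: no

Margins: r₁=24, r₂=13, c₁=22, c₂=15, n=37
p_obs = C(24,12)·C(13,10)/C(37,22); sum pmf over tables with pmf ≤ p_obs
p-value (two-sided) = 0.16548
At α=0.1: p ≥ α → fail to reject H₀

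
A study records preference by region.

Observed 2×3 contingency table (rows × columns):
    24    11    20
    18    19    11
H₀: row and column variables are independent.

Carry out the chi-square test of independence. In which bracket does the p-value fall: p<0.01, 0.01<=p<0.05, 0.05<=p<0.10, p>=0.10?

Row totals [55, 48], col totals [42, 30, 31], n=103
χ² = (24−22.43)²/22.43 + (11−16.02)²/16.02 + (20−16.55)²/16.55 + (18−19.57)²/19.57 + (19−13.98)²/13.98 + (11−14.45)²/14.45 = 5.1514
df = 2
p-value (upper-tail) = 0.07610
→ bracket: 0.05<=p<0.10

p-value bracket: 0.05<=p<0.10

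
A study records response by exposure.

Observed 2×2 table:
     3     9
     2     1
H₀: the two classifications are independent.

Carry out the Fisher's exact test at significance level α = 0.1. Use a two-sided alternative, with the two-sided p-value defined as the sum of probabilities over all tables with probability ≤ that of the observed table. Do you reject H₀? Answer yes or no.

Margins: r₁=12, r₂=3, c₁=5, c₂=10, n=15
p_obs = C(12,3)·C(3,2)/C(15,5); sum pmf over tables with pmf ≤ p_obs
p-value (two-sided) = 0.24176
At α=0.1: p ≥ α → fail to reject H₀

reject H₀: no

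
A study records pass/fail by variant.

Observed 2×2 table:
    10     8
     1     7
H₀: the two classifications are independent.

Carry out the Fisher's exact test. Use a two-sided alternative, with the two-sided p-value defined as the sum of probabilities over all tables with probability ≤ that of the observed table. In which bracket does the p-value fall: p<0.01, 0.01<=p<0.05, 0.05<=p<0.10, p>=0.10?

p-value bracket: 0.05<=p<0.10

Margins: r₁=18, r₂=8, c₁=11, c₂=15, n=26
p_obs = C(18,10)·C(8,1)/C(26,11); sum pmf over tables with pmf ≤ p_obs
p-value (two-sided) = 0.08375
→ bracket: 0.05<=p<0.10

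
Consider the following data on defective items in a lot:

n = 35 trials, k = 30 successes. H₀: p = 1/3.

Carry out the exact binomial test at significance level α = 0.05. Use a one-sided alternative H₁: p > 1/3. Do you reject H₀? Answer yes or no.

reject H₀: yes

Exact binomial: n=35, k=30, p₀=1/3=0.3333
P(X≥30) from Σ C(n,i)·p₀^i·(1−p₀)^(n−i)
p-value (one-sided, H₁ greater) = 0.00000
At α=0.05: p < α → reject H₀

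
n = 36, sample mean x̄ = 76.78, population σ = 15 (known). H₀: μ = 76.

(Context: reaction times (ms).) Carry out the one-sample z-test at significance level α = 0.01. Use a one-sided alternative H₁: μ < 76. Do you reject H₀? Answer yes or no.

reject H₀: no

SE = σ/√n = 15/√36 = 2.5000
z = (x̄−μ₀)/SE = (76.78−76)/2.5000 = 0.3120
p-value (one-sided, H₁ less) = 0.62248
At α=0.01: p ≥ α → fail to reject H₀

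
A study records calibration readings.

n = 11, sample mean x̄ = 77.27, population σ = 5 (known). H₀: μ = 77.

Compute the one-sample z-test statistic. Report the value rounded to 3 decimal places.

SE = σ/√n = 5/√11 = 1.5076
z = (x̄−μ₀)/SE = (77.27−77)/1.5076 = 0.1791

test statistic = 0.179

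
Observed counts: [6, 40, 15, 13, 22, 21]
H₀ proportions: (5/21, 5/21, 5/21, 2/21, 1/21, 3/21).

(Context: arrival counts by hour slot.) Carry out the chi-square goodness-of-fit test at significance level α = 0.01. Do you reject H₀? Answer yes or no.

reject H₀: yes

n = 117; E_i = n·p_i = [27.86, 27.86, 27.86, 11.14, 5.57, 16.71]
χ² = (6−27.86)²/27.86 + (40−27.86)²/27.86 + (15−27.86)²/27.86 + (13−11.14)²/11.14 + (22−5.57)²/5.57 + (21−16.71)²/16.71 = 78.2282
df = 5
p-value (upper-tail) = 0.00000
At α=0.01: p < α → reject H₀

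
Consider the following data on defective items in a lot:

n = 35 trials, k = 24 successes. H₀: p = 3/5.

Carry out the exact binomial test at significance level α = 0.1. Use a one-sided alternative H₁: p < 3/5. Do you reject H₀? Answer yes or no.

reject H₀: no

Exact binomial: n=35, k=24, p₀=3/5=0.6000
P(X≤24) from Σ C(n,i)·p₀^i·(1−p₀)^(n−i)
p-value (one-sided, H₁ less) = 0.88775
At α=0.1: p ≥ α → fail to reject H₀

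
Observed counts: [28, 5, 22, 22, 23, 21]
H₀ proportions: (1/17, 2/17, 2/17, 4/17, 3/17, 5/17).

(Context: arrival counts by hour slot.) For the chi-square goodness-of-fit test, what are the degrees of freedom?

degrees of freedom = 5

df = k − 1 = 6 − 1 = 5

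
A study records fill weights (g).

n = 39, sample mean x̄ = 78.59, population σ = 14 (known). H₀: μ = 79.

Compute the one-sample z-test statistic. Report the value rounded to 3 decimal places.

SE = σ/√n = 14/√39 = 2.2418
z = (x̄−μ₀)/SE = (78.59−79)/2.2418 = -0.1829

test statistic = -0.183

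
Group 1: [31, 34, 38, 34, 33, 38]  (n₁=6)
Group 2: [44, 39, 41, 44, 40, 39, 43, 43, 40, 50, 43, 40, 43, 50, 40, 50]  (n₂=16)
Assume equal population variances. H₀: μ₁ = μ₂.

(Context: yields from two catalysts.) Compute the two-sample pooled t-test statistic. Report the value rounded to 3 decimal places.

test statistic = -4.862

x̄₁=34.667, s₁=2.805, n₁=6
x̄₂=43.062, s₂=3.838, n₂=16
s_p² = [5·2.805² + 15·3.838²]/20 = 13.0135
SE = √(s_p²·(1/6+1/16)) = 1.7269
t = (34.667−43.062)/1.7269 = -4.8617
df = 20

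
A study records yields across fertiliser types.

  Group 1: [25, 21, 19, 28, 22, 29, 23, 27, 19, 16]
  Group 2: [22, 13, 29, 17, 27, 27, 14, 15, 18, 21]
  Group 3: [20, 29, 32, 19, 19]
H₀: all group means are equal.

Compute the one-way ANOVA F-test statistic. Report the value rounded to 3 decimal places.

test statistic = 0.931

Group means [22.90, 20.30, 23.80], grand mean 22.040
SSB = Σnᵢ(x̄ᵢ−x̄)² = 53.160; SSW = ΣΣ(x−x̄ᵢ)² = 627.800
MSB = 53.160/2 = 26.5800; MSW = 627.800/22 = 28.5364
F = MSB/MSW = 0.9314
df = (2, 22)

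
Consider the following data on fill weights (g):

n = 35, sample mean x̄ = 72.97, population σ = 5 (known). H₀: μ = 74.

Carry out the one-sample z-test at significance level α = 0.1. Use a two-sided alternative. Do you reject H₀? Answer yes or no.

reject H₀: no

SE = σ/√n = 5/√35 = 0.8452
z = (x̄−μ₀)/SE = (72.97−74)/0.8452 = -1.2187
p-value (two-sided) = 0.22295
At α=0.1: p ≥ α → fail to reject H₀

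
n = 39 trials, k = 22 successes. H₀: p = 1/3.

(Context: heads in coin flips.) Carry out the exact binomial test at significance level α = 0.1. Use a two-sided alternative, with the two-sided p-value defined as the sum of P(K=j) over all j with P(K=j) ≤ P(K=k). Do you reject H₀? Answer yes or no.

Exact binomial: n=39, k=22, p₀=1/3=0.3333
P(X=j) = C(n,j)·p₀^j·(1−p₀)^(n−j); p = Σ P(X=j) over j with P(X=j) ≤ P(X=22)
p-value (two-sided) = 0.00343
At α=0.1: p < α → reject H₀

reject H₀: yes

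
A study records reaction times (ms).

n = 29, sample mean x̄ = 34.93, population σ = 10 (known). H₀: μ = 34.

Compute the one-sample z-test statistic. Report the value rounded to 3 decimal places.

SE = σ/√n = 10/√29 = 1.8570
z = (x̄−μ₀)/SE = (34.93−34)/1.8570 = 0.5008

test statistic = 0.501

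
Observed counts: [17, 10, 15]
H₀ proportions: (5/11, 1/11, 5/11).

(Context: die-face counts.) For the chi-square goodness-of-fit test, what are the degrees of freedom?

df = k − 1 = 3 − 1 = 2

degrees of freedom = 2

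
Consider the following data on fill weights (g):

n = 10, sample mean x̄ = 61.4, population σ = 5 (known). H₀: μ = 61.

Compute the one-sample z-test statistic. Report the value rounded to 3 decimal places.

test statistic = 0.253

SE = σ/√n = 5/√10 = 1.5811
z = (x̄−μ₀)/SE = (61.4−61)/1.5811 = 0.2530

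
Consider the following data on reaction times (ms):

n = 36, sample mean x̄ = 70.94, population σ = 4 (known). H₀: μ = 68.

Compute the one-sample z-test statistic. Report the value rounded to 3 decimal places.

SE = σ/√n = 4/√36 = 0.6667
z = (x̄−μ₀)/SE = (70.94−68)/0.6667 = 4.4100

test statistic = 4.410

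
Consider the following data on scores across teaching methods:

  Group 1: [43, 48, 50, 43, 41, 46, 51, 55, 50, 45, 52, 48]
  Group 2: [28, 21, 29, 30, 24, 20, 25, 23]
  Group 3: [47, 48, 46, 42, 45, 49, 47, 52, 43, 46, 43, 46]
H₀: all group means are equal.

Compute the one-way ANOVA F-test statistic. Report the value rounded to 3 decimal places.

test statistic = 112.160

Group means [47.67, 25.00, 46.17], grand mean 41.438
SSB = Σnᵢ(x̄ᵢ−x̄)² = 2895.542; SSW = ΣΣ(x−x̄ᵢ)² = 374.333
MSB = 2895.542/2 = 1447.7708; MSW = 374.333/29 = 12.9080
F = MSB/MSW = 112.1603
df = (2, 29)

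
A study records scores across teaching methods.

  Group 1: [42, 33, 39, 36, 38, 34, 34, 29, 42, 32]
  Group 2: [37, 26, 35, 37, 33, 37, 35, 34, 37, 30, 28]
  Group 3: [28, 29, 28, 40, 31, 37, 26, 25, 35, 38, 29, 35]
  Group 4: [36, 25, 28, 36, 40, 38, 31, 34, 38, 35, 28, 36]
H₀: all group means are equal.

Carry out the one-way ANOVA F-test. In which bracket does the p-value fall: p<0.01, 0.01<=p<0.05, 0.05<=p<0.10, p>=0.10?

Group means [35.90, 33.55, 31.75, 33.75], grand mean 33.644
SSB = Σnᵢ(x̄ᵢ−x̄)² = 94.184; SSW = ΣΣ(x−x̄ᵢ)² = 840.127
MSB = 94.184/3 = 31.3946; MSW = 840.127/41 = 20.4909
F = MSB/MSW = 1.5321
df = (3, 41)
p-value (upper-tail) = 0.22059
→ bracket: p>=0.10

p-value bracket: p>=0.10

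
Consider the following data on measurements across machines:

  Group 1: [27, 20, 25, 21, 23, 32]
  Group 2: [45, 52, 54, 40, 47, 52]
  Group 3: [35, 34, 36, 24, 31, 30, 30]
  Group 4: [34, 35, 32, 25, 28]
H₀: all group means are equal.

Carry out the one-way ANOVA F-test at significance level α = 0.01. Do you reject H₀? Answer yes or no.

reject H₀: yes

Group means [24.67, 48.33, 31.43, 30.80], grand mean 33.833
SSB = Σnᵢ(x̄ᵢ−x̄)² = 1852.152; SSW = ΣΣ(x−x̄ᵢ)² = 409.181
MSB = 1852.152/3 = 617.3841; MSW = 409.181/20 = 20.4590
F = MSB/MSW = 30.1766
df = (3, 20)
p-value (upper-tail) = 0.00000
At α=0.01: p < α → reject H₀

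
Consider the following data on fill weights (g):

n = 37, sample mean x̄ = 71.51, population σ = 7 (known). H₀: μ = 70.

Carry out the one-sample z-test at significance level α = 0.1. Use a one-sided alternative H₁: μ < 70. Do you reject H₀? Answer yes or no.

SE = σ/√n = 7/√37 = 1.1508
z = (x̄−μ₀)/SE = (71.51−70)/1.1508 = 1.3121
p-value (one-sided, H₁ less) = 0.90526
At α=0.1: p ≥ α → fail to reject H₀

reject H₀: no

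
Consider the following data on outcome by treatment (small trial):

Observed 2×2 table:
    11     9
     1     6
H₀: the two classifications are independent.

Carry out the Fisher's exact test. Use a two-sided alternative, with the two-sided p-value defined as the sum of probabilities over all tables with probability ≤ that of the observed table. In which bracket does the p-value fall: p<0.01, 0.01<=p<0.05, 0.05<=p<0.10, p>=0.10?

Margins: r₁=20, r₂=7, c₁=12, c₂=15, n=27
p_obs = C(20,11)·C(7,1)/C(27,12); sum pmf over tables with pmf ≤ p_obs
p-value (two-sided) = 0.09138
→ bracket: 0.05<=p<0.10

p-value bracket: 0.05<=p<0.10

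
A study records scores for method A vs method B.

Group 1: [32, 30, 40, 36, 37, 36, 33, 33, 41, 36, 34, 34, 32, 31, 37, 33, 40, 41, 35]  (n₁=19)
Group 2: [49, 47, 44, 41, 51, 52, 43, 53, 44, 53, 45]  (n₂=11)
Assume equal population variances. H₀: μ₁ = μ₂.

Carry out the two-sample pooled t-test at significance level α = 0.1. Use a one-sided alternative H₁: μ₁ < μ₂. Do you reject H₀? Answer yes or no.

reject H₀: yes

x̄₁=35.316, s₁=3.367, n₁=19
x̄₂=47.455, s₂=4.344, n₂=11
s_p² = [18·3.367² + 10·4.344²]/28 = 14.0297
SE = √(s_p²·(1/19+1/11)) = 1.4191
t = (35.316−47.455)/1.4191 = -8.5539
df = 28
p-value (one-sided, H₁ less) = 0.00000
At α=0.1: p < α → reject H₀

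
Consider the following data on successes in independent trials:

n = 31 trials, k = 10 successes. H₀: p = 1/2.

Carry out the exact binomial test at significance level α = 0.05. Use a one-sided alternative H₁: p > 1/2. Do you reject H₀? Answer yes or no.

Exact binomial: n=31, k=10, p₀=1/2=0.5000
P(X≥10) from Σ C(n,i)·p₀^i·(1−p₀)^(n−i)
p-value (one-sided, H₁ greater) = 0.98528
At α=0.05: p ≥ α → fail to reject H₀

reject H₀: no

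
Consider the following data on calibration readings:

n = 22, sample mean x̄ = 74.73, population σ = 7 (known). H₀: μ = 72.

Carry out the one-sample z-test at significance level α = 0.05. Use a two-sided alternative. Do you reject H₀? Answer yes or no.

SE = σ/√n = 7/√22 = 1.4924
z = (x̄−μ₀)/SE = (74.73−72)/1.4924 = 1.8293
p-value (two-sided) = 0.06736
At α=0.05: p ≥ α → fail to reject H₀

reject H₀: no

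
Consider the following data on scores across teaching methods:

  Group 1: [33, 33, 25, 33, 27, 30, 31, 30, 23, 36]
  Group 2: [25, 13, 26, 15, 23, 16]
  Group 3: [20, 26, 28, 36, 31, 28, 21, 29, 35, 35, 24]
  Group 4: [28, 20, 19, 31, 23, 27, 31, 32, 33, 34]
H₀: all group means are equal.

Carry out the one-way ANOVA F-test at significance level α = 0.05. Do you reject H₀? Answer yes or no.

Group means [30.10, 19.67, 28.45, 27.80], grand mean 27.297
SSB = Σnᵢ(x̄ᵢ−x̄)² = 445.169; SSW = ΣΣ(x−x̄ᵢ)² = 874.561
MSB = 445.169/3 = 148.3897; MSW = 874.561/33 = 26.5018
F = MSB/MSW = 5.5992
df = (3, 33)
p-value (upper-tail) = 0.00323
At α=0.05: p < α → reject H₀

reject H₀: yes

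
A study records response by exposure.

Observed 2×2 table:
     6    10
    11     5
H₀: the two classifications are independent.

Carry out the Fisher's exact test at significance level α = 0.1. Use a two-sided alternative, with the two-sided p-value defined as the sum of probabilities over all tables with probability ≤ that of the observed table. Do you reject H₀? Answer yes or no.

reject H₀: no

Margins: r₁=16, r₂=16, c₁=17, c₂=15, n=32
p_obs = C(16,6)·C(16,11)/C(32,17); sum pmf over tables with pmf ≤ p_obs
p-value (two-sided) = 0.15561
At α=0.1: p ≥ α → fail to reject H₀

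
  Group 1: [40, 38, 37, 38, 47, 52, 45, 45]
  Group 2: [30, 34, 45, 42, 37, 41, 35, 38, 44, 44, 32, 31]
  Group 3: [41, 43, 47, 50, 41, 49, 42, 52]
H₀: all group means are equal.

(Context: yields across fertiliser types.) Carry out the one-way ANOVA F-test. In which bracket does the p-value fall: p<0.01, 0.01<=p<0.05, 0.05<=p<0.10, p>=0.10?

p-value bracket: p<0.01

Group means [42.75, 37.75, 45.62], grand mean 41.429
SSB = Σnᵢ(x̄ᵢ−x̄)² = 317.232; SSW = ΣΣ(x−x̄ᵢ)² = 655.625
MSB = 317.232/2 = 158.6161; MSW = 655.625/25 = 26.2250
F = MSB/MSW = 6.0483
df = (2, 25)
p-value (upper-tail) = 0.00720
→ bracket: p<0.01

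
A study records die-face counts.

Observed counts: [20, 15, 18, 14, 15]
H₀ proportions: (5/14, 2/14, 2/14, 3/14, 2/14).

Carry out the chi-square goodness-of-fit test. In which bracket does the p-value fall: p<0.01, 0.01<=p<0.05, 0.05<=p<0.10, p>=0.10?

n = 82; E_i = n·p_i = [29.29, 11.71, 11.71, 17.57, 11.71]
χ² = (20−29.29)²/29.29 + (15−11.71)²/11.71 + (18−11.71)²/11.71 + (14−17.57)²/17.57 + (15−11.71)²/11.71 = 8.8862
df = 4
p-value (upper-tail) = 0.06401
→ bracket: 0.05<=p<0.10

p-value bracket: 0.05<=p<0.10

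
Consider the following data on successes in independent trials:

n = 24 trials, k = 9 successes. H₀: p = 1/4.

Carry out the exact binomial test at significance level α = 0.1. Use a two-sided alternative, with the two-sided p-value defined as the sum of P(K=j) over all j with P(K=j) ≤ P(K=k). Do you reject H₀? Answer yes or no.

reject H₀: no

Exact binomial: n=24, k=9, p₀=1/4=0.2500
P(X=j) = C(n,j)·p₀^j·(1−p₀)^(n−j); p = Σ P(X=j) over j with P(X=j) ≤ P(X=9)
p-value (two-sided) = 0.16112
At α=0.1: p ≥ α → fail to reject H₀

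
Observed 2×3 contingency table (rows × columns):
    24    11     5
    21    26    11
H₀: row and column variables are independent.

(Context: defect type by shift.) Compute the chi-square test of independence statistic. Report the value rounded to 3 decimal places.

test statistic = 5.407

Row totals [40, 58], col totals [45, 37, 16], n=98
χ² = (24−18.37)²/18.37 + (11−15.10)²/15.10 + (5−6.53)²/6.53 + (21−26.63)²/26.63 + (26−21.90)²/21.90 + (11−9.47)²/9.47 = 5.4074
df = 2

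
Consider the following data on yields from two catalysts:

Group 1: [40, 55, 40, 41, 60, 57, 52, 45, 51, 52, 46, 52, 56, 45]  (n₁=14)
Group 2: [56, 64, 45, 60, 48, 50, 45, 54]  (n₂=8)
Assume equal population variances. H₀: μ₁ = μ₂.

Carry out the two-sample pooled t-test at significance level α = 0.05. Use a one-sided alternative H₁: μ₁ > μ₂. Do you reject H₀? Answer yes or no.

reject H₀: no

x̄₁=49.429, s₁=6.595, n₁=14
x̄₂=52.750, s₂=6.985, n₂=8
s_p² = [13·6.595² + 7·6.985²]/20 = 45.3464
SE = √(s_p²·(1/14+1/8)) = 2.9845
t = (49.429−52.750)/2.9845 = -1.1129
df = 20
p-value (one-sided, H₁ greater) = 0.86052
At α=0.05: p ≥ α → fail to reject H₀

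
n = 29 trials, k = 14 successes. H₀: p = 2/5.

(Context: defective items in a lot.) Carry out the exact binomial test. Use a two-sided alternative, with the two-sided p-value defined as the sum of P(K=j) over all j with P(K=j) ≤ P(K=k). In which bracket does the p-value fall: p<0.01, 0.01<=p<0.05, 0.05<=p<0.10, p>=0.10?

Exact binomial: n=29, k=14, p₀=2/5=0.4000
P(X=j) = C(n,j)·p₀^j·(1−p₀)^(n−j); p = Σ P(X=j) over j with P(X=j) ≤ P(X=14)
p-value (two-sided) = 0.44878
→ bracket: p>=0.10

p-value bracket: p>=0.10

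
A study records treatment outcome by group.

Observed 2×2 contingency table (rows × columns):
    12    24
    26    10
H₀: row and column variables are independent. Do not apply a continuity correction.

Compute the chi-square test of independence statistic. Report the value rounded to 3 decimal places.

Row totals [36, 36], col totals [38, 34], n=72
χ² = (12−19.00)²/19.00 + (24−17.00)²/17.00 + (26−19.00)²/19.00 + (10−17.00)²/17.00 = 10.9226
df = 1

test statistic = 10.923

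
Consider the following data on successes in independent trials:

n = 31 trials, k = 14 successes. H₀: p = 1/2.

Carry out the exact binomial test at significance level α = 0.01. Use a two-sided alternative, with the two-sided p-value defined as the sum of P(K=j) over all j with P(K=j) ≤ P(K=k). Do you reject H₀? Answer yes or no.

Exact binomial: n=31, k=14, p₀=1/2=0.5000
P(X=j) = C(n,j)·p₀^j·(1−p₀)^(n−j); p = Σ P(X=j) over j with P(X=j) ≤ P(X=14)
p-value (two-sided) = 0.72010
At α=0.01: p ≥ α → fail to reject H₀

reject H₀: no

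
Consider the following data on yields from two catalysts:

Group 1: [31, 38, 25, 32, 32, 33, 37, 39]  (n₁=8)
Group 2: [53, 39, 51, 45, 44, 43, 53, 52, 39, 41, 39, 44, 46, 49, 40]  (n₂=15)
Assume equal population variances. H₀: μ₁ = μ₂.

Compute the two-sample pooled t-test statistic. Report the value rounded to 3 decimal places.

x̄₁=33.375, s₁=4.565, n₁=8
x̄₂=45.200, s₂=5.240, n₂=15
s_p² = [7·4.565² + 14·5.240²]/21 = 25.2512
SE = √(s_p²·(1/8+1/15)) = 2.2000
t = (33.375−45.200)/2.2000 = -5.3751
df = 21

test statistic = -5.375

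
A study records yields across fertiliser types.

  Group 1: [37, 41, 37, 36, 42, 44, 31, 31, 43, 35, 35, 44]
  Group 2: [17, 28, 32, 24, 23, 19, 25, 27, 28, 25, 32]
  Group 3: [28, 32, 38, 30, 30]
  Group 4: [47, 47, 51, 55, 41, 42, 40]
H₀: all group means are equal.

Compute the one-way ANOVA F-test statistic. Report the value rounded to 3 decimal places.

Group means [38.00, 25.45, 31.60, 46.14], grand mean 34.771
SSB = Σnᵢ(x̄ᵢ−x̄)² = 2035.387; SSW = ΣΣ(x−x̄ᵢ)² = 710.784
MSB = 2035.387/3 = 678.4623; MSW = 710.784/31 = 22.9285
F = MSB/MSW = 29.5903
df = (3, 31)

test statistic = 29.590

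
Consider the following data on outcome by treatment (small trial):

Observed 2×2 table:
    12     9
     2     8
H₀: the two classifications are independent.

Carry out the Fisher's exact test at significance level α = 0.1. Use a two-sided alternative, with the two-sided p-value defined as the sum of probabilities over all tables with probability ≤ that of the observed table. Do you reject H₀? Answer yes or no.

reject H₀: yes

Margins: r₁=21, r₂=10, c₁=14, c₂=17, n=31
p_obs = C(21,12)·C(10,2)/C(31,14); sum pmf over tables with pmf ≤ p_obs
p-value (two-sided) = 0.06799
At α=0.1: p < α → reject H₀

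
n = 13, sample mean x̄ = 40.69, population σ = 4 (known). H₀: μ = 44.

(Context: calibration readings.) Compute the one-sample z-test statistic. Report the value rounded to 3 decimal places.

SE = σ/√n = 4/√13 = 1.1094
z = (x̄−μ₀)/SE = (40.69−44)/1.1094 = -2.9836

test statistic = -2.984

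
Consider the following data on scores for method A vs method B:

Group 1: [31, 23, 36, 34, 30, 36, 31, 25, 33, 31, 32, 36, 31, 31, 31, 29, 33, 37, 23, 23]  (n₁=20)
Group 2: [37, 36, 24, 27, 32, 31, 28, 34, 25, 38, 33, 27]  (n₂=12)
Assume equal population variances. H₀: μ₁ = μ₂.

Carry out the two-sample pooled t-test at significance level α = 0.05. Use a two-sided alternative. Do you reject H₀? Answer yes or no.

reject H₀: no

x̄₁=30.800, s₁=4.360, n₁=20
x̄₂=31.000, s₂=4.767, n₂=12
s_p² = [19·4.360² + 11·4.767²]/30 = 20.3733
SE = √(s_p²·(1/20+1/12)) = 1.6482
t = (30.800−31.000)/1.6482 = -0.1213
df = 30
p-value (two-sided) = 0.90423
At α=0.05: p ≥ α → fail to reject H₀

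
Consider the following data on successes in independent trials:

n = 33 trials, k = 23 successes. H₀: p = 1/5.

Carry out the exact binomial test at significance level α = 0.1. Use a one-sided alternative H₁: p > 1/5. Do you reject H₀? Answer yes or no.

reject H₀: yes

Exact binomial: n=33, k=23, p₀=1/5=0.2000
P(X≥23) from Σ C(n,i)·p₀^i·(1−p₀)^(n−i)
p-value (one-sided, H₁ greater) = 0.00000
At α=0.1: p < α → reject H₀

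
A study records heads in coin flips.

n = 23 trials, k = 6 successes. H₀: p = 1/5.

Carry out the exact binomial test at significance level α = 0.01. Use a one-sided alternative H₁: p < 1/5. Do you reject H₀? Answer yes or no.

reject H₀: no

Exact binomial: n=23, k=6, p₀=1/5=0.2000
P(X≤6) from Σ C(n,i)·p₀^i·(1−p₀)^(n−i)
p-value (one-sided, H₁ less) = 0.84017
At α=0.01: p ≥ α → fail to reject H₀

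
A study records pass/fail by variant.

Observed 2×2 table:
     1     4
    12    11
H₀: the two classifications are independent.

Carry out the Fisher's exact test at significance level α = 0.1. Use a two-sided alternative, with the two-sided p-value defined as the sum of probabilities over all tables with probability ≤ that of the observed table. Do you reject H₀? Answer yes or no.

reject H₀: no

Margins: r₁=5, r₂=23, c₁=13, c₂=15, n=28
p_obs = C(5,1)·C(23,12)/C(28,13); sum pmf over tables with pmf ≤ p_obs
p-value (two-sided) = 0.33333
At α=0.1: p ≥ α → fail to reject H₀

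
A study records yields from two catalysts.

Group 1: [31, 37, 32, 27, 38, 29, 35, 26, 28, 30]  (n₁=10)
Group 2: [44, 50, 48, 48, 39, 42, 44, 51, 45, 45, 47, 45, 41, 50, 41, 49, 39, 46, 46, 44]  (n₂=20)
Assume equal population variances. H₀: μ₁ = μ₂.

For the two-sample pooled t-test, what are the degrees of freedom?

degrees of freedom = 28

df = n₁ + n₂ − 2 = 10 + 20 − 2 = 28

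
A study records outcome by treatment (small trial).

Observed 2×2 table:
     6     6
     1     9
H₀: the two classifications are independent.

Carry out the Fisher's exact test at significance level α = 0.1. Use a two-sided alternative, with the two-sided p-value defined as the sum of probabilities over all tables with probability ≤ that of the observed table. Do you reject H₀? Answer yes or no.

reject H₀: yes

Margins: r₁=12, r₂=10, c₁=7, c₂=15, n=22
p_obs = C(12,6)·C(10,1)/C(22,7); sum pmf over tables with pmf ≤ p_obs
p-value (two-sided) = 0.07430
At α=0.1: p < α → reject H₀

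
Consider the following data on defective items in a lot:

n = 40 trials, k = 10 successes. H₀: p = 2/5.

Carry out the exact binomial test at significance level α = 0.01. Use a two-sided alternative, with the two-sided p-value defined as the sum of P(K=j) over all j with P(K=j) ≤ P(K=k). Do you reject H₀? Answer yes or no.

Exact binomial: n=40, k=10, p₀=2/5=0.4000
P(X=j) = C(n,j)·p₀^j·(1−p₀)^(n−j); p = Σ P(X=j) over j with P(X=j) ≤ P(X=10)
p-value (two-sided) = 0.05413
At α=0.01: p ≥ α → fail to reject H₀

reject H₀: no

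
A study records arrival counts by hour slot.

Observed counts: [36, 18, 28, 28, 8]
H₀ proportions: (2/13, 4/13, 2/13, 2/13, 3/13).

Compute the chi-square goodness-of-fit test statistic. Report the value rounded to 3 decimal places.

test statistic = 51.037

n = 118; E_i = n·p_i = [18.15, 36.31, 18.15, 18.15, 27.23]
χ² = (36−18.15)²/18.15 + (18−36.31)²/36.31 + (28−18.15)²/18.15 + (28−18.15)²/18.15 + (8−27.23)²/27.23 = 51.0367
df = 4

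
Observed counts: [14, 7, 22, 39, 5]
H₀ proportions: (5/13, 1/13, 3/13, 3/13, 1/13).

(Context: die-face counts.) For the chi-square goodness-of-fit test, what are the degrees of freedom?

degrees of freedom = 4

df = k − 1 = 5 − 1 = 4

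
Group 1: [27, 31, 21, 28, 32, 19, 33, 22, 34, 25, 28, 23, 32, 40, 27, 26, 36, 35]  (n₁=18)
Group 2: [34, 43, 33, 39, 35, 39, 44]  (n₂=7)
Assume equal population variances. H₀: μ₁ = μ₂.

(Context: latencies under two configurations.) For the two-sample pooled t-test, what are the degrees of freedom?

df = n₁ + n₂ − 2 = 18 + 7 − 2 = 23

degrees of freedom = 23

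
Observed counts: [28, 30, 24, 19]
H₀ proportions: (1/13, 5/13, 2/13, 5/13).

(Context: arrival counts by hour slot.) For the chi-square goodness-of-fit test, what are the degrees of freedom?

degrees of freedom = 3

df = k − 1 = 4 − 1 = 3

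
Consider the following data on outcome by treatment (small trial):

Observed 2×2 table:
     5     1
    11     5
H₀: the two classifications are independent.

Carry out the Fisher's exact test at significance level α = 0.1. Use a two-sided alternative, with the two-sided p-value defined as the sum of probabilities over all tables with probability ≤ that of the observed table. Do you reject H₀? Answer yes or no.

reject H₀: no

Margins: r₁=6, r₂=16, c₁=16, c₂=6, n=22
p_obs = C(6,5)·C(16,11)/C(22,16); sum pmf over tables with pmf ≤ p_obs
p-value (two-sided) = 0.63411
At α=0.1: p ≥ α → fail to reject H₀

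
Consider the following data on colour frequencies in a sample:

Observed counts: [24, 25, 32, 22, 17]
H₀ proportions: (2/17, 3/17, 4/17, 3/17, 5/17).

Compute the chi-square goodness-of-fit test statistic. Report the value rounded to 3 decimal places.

test statistic = 17.624

n = 120; E_i = n·p_i = [14.12, 21.18, 28.24, 21.18, 35.29]
χ² = (24−14.12)²/14.12 + (25−21.18)²/21.18 + (32−28.24)²/28.24 + (22−21.18)²/21.18 + (17−35.29)²/35.29 = 17.6244
df = 4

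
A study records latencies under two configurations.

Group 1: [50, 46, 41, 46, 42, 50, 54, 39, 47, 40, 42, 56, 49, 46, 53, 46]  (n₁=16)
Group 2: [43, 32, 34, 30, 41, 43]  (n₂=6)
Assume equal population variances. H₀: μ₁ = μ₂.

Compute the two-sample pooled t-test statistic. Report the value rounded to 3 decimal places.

x̄₁=46.688, s₁=5.095, n₁=16
x̄₂=37.167, s₂=5.845, n₂=6
s_p² = [15·5.095² + 5·5.845²]/20 = 28.0135
SE = √(s_p²·(1/16+1/6)) = 2.5337
t = (46.688−37.167)/2.5337 = 3.7576
df = 20

test statistic = 3.758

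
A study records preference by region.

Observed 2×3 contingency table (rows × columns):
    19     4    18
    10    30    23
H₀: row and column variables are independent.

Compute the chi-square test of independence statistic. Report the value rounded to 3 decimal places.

test statistic = 19.504

Row totals [41, 63], col totals [29, 34, 41], n=104
χ² = (19−11.43)²/11.43 + (4−13.40)²/13.40 + (18−16.16)²/16.16 + (10−17.57)²/17.57 + (30−20.60)²/20.60 + (23−24.84)²/24.84 = 19.5041
df = 2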